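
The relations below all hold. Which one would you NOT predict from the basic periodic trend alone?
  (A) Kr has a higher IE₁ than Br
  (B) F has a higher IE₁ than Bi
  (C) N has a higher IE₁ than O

(C)

The general trend: IE₁ increases across a period and decreases down a group.
(A) Kr (period 4, group 18) vs Br (period 4, group 17): the stated order agrees with the simple trend.
(B) F (period 2, group 17) vs Bi (period 6, group 15): the stated order agrees with the simple trend.
(C) N (period 2, group 15) vs O (period 2, group 16): the stated order contradicts the simple trend.
The exception is (C): pairing an electron in O's 2p⁴ costs repulsion energy, so O ionizes more easily than half-filled N (2p³).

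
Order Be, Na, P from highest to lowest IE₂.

Consider each +1 ion: Be⁺ still has 1 valence electron; Na⁺ is the bare [Ne] core; P⁺ still has 4 valence electrons.
Core electrons are held far more tightly than valence electrons, so Na tops the IE_2 order.
Valence configurations: Be⁺ [He]2s¹, P⁺ [Ne]3s²3p².
The numbers (kJ/mol): Be 1757, Na 4562, P 1907.
Overall IE_2 order: Be < P < Na.

Na > P > Be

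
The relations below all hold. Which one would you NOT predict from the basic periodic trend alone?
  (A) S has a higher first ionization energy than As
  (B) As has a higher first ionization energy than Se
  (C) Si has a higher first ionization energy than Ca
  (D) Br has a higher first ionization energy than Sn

The general trend: first ionization energy increases across a period and decreases down a group.
(A) S (period 3, group 16) vs As (period 4, group 15): the stated order agrees with the simple trend.
(B) As (period 4, group 15) vs Se (period 4, group 16): the stated order contradicts the simple trend.
(C) Si (period 3, group 14) vs Ca (period 4, group 2): the stated order agrees with the simple trend.
(D) Br (period 4, group 17) vs Sn (period 5, group 14): the stated order agrees with the simple trend.
The exception is (B): Se (4p⁴) ionizes more easily than half-filled As (4p³).

(B)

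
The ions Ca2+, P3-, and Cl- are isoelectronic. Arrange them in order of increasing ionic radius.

Ca2+ < Cl- < P3-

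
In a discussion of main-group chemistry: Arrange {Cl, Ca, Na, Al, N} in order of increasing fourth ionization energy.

Cl, Ca, N, Na, Al

Consider each +3 ion: Cl³⁺ still has 4 valence electrons; Ca³⁺ is already 1 electron into the core; Na³⁺ is already 2 electrons into the core; Al³⁺ is the bare [Ne] core; N³⁺ still has 2 valence electrons.
Usually core removal costs more than valence removal, but here the competition is close: a tightly held n=2 valence electron can cost more to remove than an n=3 core electron, so the actual values have to decide it.
Valence configurations: Cl³⁺ [Ne]3s²3p², N³⁺ [He]2s².
The numbers (kJ/mol): Cl 5159, Ca 6491, Na 9543, Al 11577, N 7475.
So the fourth ionization energies run Cl < Ca < N < Na < Al.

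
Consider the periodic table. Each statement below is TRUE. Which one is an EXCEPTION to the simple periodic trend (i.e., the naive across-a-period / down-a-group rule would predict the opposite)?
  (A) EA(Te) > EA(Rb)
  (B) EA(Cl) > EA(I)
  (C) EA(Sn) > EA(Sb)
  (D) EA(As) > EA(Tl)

(C)

The general trend: electron affinity increases across a period and decreases down a group.
(A) Te (period 5, group 16) vs Rb (period 5, group 1): the stated order agrees with the simple trend.
(B) Cl (period 3, group 17) vs I (period 5, group 17): the stated order agrees with the simple trend.
(C) Sn (period 5, group 14) vs Sb (period 5, group 15): the stated order contradicts the simple trend.
(D) As (period 4, group 15) vs Tl (period 6, group 13): the stated order agrees with the simple trend.
The exception is (C): adding an electron to Sb's half-filled 5p³ is unfavourable, so Sn has the more exothermic EA.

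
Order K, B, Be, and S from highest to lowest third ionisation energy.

Consider each +2 ion: K²⁺ is already 1 electron into the core; B²⁺ still has 1 valence electron; Be²⁺ is the bare [He] core; S²⁺ still has 4 valence electrons.
Core electrons are held far more tightly than valence electrons, so K and Be top the IE_3 order.
Valence configurations: B²⁺ [He]2s¹, S²⁺ [Ne]3s²3p².
The numbers (kJ/mol): K 4420, B 3660, Be 14849, S 3357.
Overall IE_3 order: S < B < K < Be.

Be > K > B > S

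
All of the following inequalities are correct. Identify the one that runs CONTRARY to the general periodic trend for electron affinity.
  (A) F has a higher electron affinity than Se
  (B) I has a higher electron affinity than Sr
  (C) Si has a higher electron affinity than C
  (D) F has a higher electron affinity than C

(C)

The general trend: electron affinity increases across a period and decreases down a group.
(A) F (period 2, group 17) vs Se (period 4, group 16): the stated order agrees with the simple trend.
(B) I (period 5, group 17) vs Sr (period 5, group 2): the stated order agrees with the simple trend.
(C) Si (period 3, group 14) vs C (period 2, group 14): the stated order contradicts the simple trend.
(D) F (period 2, group 17) vs C (period 2, group 14): the stated order agrees with the simple trend.
The exception is (C): Si's larger, more diffuse 3p orbitals accept an added electron slightly more readily than C's compact 2p.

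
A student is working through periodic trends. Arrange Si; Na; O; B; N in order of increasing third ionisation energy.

Si < B < N < O < Na

The third ionization energy removes an electron from the +2 ion. For each element: Si²⁺ still has 2 valence electrons; Na²⁺ is already 1 electron into the core; O²⁺ still has 4 valence electrons; B²⁺ still has 1 valence electron; N²⁺ still has 3 valence electrons.
Breaking into a closed-shell core is much more expensive than removing a leftover valence electron — Na has the largest IE_3 here.
Valence configurations: Si²⁺ [Ne]3s², O²⁺ [He]2s²2p², B²⁺ [He]2s¹, N²⁺ [He]2s²2p¹.
Approximate IE_3 values (kJ/mol): Si 3232, Na 6910, O 5300, B 3660, N 4578.
Overall IE_3 order: Si < B < N < O < Na.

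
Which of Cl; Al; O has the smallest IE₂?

After 1 electron has been removed, what remains? Cl⁺ still has 6 valence electrons; Al⁺ still has 2 valence electrons; O⁺ still has 5 valence electrons.
All are still removing valence electrons, so compare the +1 ions as you would atoms: IE_2 generally rises across a period (higher Z_eff) and falls down a group (larger shell), subject to the usual subshell exceptions.
Valence configurations: Cl⁺ [Ne]3s²3p⁴, Al⁺ [Ne]3s², O⁺ [He]2s²2p³.
Approximate IE_2 values (kJ/mol): Cl 2298, Al 1817, O 3388.
So the second ionization energies run Al < Cl < O.

Al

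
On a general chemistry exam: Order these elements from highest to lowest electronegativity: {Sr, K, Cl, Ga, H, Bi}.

Cl > H > Bi > Ga > Sr > K

Atoms toward the upper right of the periodic table pull bonding electrons most strongly.
These span different periods and groups, so the two trends combine.
Sr > K: period and group pull opposite ways; the across-period shift dominates (0.95 vs 0.82).
Ga > Sr: relative to Sr, both the across-period and down-group shifts push Ga's electronegativity up.
Bi > Ga: period and group pull opposite ways; the across-period shift dominates (2.02 vs 1.81).
H > Bi: period and group pull opposite ways; the down-group shift dominates (2.20 vs 2.02).
Cl > H: the two effects oppose for this pair; the across-period effect wins (3.16 vs 2.20).
For reference (Pauling): H 2.20, Cl 3.16, K 0.82, Ga 1.81, Sr 0.95, Bi 2.02.
So from highest to lowest: Cl > H > Bi > Ga > Sr > K.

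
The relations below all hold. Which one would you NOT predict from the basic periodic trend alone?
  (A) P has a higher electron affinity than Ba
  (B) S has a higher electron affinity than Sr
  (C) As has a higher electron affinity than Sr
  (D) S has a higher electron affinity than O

(D)

The general trend: electron affinity increases across a period and decreases down a group.
(A) P (period 3, group 15) vs Ba (period 6, group 2): the stated order agrees with the simple trend.
(B) S (period 3, group 16) vs Sr (period 5, group 2): the stated order agrees with the simple trend.
(C) As (period 4, group 15) vs Sr (period 5, group 2): the stated order agrees with the simple trend.
(D) S (period 3, group 16) vs O (period 2, group 16): the stated order contradicts the simple trend.
The exception is (D): the compact 2p subshell of O repels the added electron more than S's larger 3p does.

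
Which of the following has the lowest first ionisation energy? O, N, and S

Removing the outermost electron gets harder across a period and easier down a group.
Neither a single period nor a single group — weigh both effects.
O > S: they share group 16; the group trend gives O the larger value.
N > O: this pair runs against the simple trend — see the exception note.
Note the exception: N has a higher first ionization energy than O, contrary to the simple trend — pairing an electron in O's 2p⁴ costs repulsion energy, so O ionizes more easily than half-filled N (2p³).
Tabulated first ionization energy (kJ/mol): N 1402, O 1314, S 1000.
The lowest first ionisation energy among these belongs to S.

S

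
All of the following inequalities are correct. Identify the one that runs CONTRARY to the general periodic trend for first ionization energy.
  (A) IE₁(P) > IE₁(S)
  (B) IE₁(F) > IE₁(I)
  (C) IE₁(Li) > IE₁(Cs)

The general trend: first ionization energy increases across a period and decreases down a group.
(A) P (period 3, group 15) vs S (period 3, group 16): the stated order contradicts the simple trend.
(B) F (period 2, group 17) vs I (period 5, group 17): the stated order agrees with the simple trend.
(C) Li (period 2, group 1) vs Cs (period 6, group 1): the stated order agrees with the simple trend.
The exception is (A): S (3p⁴) ionizes more easily than half-filled P (3p³) because the paired 3p electron in S is pushed out by e⁻–e⁻ repulsion.

(A)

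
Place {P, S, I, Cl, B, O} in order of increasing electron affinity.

B < P < O < S < I < Cl

B is in period 2, group 13; O is in period 2, group 16; P is in period 3, group 15; S is in period 3, group 16; Cl is in period 3, group 17; I is in period 5, group 17.
Electron affinity generally becomes more exothermic across a period toward the halogens and less exothermic down a group.
Here both period and group differ, so the two effects have to be weighed against each other.
P > B: period and group pull opposite ways; the across-period shift dominates (72 vs 27 kJ/mol).
O > P: both effects reinforce here, so O is clearly the higher of the two.
S > O: this pair runs against the simple trend — see the exception note.
I > S: the two effects oppose for this pair; the across-period effect wins (295 vs 200 kJ/mol).
Cl > I: Cl sits above I in group 17, so the down-group effect alone puts Cl higher.
Note the exception: S has a higher electron affinity than O, contrary to the simple trend — the compact 2p subshell of O repels the added electron more than S's larger 3p does.
Tabulated electron affinity (kJ/mol): B 27, O 141, P 72, S 200, Cl 349, I 295.
So from lowest to highest: B < P < O < S < I < Cl.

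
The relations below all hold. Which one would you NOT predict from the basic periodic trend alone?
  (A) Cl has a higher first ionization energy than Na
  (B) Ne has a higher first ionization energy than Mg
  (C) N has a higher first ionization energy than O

The general trend: first ionization energy increases across a period and decreases down a group.
(A) Cl (period 3, group 17) vs Na (period 3, group 1): the stated order agrees with the simple trend.
(B) Ne (period 2, group 18) vs Mg (period 3, group 2): the stated order agrees with the simple trend.
(C) N (period 2, group 15) vs O (period 2, group 16): the stated order contradicts the simple trend.
The exception is (C): pairing an electron in O's 2p⁴ costs repulsion energy, so O ionizes more easily than half-filled N (2p³).

(C)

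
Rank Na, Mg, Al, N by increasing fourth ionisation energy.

N < Na < Mg < Al

The fourth ionization energy removes an electron from the +3 ion. For each element: Na³⁺ is already 2 electrons into the core; Mg³⁺ is already 1 electron into the core; Al³⁺ is the bare [Ne] core; N³⁺ still has 2 valence electrons.
Breaking into a closed-shell core is much more expensive than removing a leftover valence electron — Na, Mg and Al have the largest IE_4 here.
The numbers (kJ/mol): Na 9543, Mg 10543, Al 11577, N 7475.
So the fourth ionization energies run N < Na < Mg < Al.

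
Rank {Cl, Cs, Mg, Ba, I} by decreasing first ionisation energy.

Cl > I > Mg > Ba > Cs

Mg is in period 3, group 2; Cl is in period 3, group 17; I is in period 5, group 17; Cs is in period 6, group 1; Ba is in period 6, group 2.
IE₁ increases left→right with effective nuclear charge and decreases top→bottom as the valence shell moves farther out.
Neither a single period nor a single group — weigh both effects.
Ba > Cs: Ba lies to the right of Cs in period 6, so the across-period effect alone puts Ba higher.
Mg > Ba: they share group 2; the group trend gives Mg the larger value.
I > Mg: the two effects oppose for this pair; the across-period effect wins (1008 vs 738 kJ/mol).
Cl > I: Cl sits above I in group 17, so the down-group effect alone puts Cl higher.
Tabulated first ionization energy (kJ/mol): Mg 738, Cl 1251, I 1008, Cs 376, Ba 503.
So from highest to lowest: Cl > I > Mg > Ba > Cs.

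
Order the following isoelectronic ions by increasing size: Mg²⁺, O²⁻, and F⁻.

Mg²⁺, F⁻, O²⁻

All of these have 10 electrons, so size is governed by nuclear charge alone: the more protons, the stronger the pull on the same electron cloud, and the smaller the ion.
Nuclear charges: Mg²⁺ (Z=12), F⁻ (Z=9), O²⁻ (Z=8).
Smallest to largest: Mg²⁺ < F⁻ < O²⁻.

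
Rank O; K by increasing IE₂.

K < O

Consider each +1 ion: O⁺ still has 5 valence electrons; K⁺ is the bare [Ar] core.
Usually core removal costs more than valence removal, but here the competition is close: a tightly held n=2 valence electron can cost more to remove than an n=3 core electron, so the actual values have to decide it.
Tabulated IE_2 (kJ/mol): O 3388, K 3052.
Hence IE_2: K < O.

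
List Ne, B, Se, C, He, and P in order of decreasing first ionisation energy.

He, Ne, C, P, Se, B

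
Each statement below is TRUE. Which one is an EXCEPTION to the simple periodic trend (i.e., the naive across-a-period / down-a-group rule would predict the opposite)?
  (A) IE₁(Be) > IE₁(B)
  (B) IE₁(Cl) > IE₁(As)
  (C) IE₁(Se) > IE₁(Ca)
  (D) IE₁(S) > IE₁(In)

The general trend: IE₁ increases across a period and decreases down a group.
(A) Be (period 2, group 2) vs B (period 2, group 13): the stated order contradicts the simple trend.
(B) Cl (period 3, group 17) vs As (period 4, group 15): the stated order agrees with the simple trend.
(C) Se (period 4, group 16) vs Ca (period 4, group 2): the stated order agrees with the simple trend.
(D) S (period 3, group 16) vs In (period 5, group 13): the stated order agrees with the simple trend.
The exception is (A): removing B's lone 2p electron is easier than breaking Be's filled 2s².

(A)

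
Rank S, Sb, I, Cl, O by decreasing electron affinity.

Cl > I > S > O > Sb

O is in period 2, group 16; S is in period 3, group 16; Cl is in period 3, group 17; Sb is in period 5, group 15; I is in period 5, group 17.
Atoms with high Z_eff and room in the valence shell (especially the halogens) have the most exothermic electron affinities.
Neither a single period nor a single group — weigh both effects.
O > Sb: relative to Sb, both the across-period and down-group shifts push O's electron affinity up.
S > O: this pair runs against the simple trend — see the exception note.
I > S: the two effects oppose for this pair; the across-period effect wins (295 vs 200 kJ/mol).
Cl > I: they share group 17; the group trend gives Cl the larger value.
Note the exception: S has a higher electron affinity than O, contrary to the simple trend — the compact 2p subshell of O repels the added electron more than S's larger 3p does.
Tabulated electron affinity (kJ/mol): O 141, S 200, Cl 349, Sb 103, I 295.
So from highest to lowest: Cl > I > S > O > Sb.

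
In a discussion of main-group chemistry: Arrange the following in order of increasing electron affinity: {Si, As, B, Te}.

B, As, Si, Te

B is in period 2, group 13; Si is in period 3, group 14; As is in period 4, group 15; Te is in period 5, group 16.
Electron affinity generally becomes more exothermic across a period toward the halogens and less exothermic down a group.
A diagonal step moves right (one effect) and down (the opposite effect) at once.
As > B: the two effects oppose for this pair; the across-period effect wins (78 vs 27 kJ/mol).
Si > As: period and group pull opposite ways; the down-group shift dominates (134 vs 78 kJ/mol).
Te > Si: the two effects oppose for this pair; the across-period effect wins (190 vs 134 kJ/mol).
Approximate values (kJ/mol): B 27, Si 134, As 78, Te 190.
So from lowest to highest: B < As < Si < Te.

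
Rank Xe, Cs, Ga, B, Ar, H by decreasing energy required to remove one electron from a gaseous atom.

Removing the outermost electron gets harder across a period and easier down a group.
Here both period and group differ, so the two effects have to be weighed against each other.
Ga > Cs: both effects reinforce here, so Ga is clearly the higher of the two.
B > Ga: B sits above Ga in group 13, so the down-group effect alone puts B higher.
Xe > B: the two effects oppose for this pair; the across-period effect wins (1170 vs 801 kJ/mol).
H > Xe: period and group pull opposite ways; the down-group shift dominates (1312 vs 1170 kJ/mol).
Ar > H: period and group pull opposite ways; the across-period shift dominates (1521 vs 1312 kJ/mol).
Tabulated first ionization energy (kJ/mol): H 1312, B 801, Ar 1521, Ga 579, Xe 1170, Cs 376.
So from highest to lowest: Ar > H > Xe > B > Ga > Cs.

Ar, H, Xe, B, Ga, Cs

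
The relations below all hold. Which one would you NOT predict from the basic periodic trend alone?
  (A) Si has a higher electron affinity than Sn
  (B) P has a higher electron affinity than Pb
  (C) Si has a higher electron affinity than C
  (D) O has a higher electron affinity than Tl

(C)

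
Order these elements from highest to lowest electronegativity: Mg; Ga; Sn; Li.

Li is in period 2, group 1; Mg is in period 3, group 2; Ga is in period 4, group 13; Sn is in period 5, group 14.
Atoms toward the upper right of the periodic table pull bonding electrons most strongly.
These sit on a diagonal, where the across-period and down-group effects partly cancel.
Mg > Li: the two effects oppose for this pair; the across-period effect wins (1.31 vs 0.98).
Ga > Mg: the two effects oppose for this pair; the across-period effect wins (1.81 vs 1.31).
Sn > Ga: the two effects oppose for this pair; the across-period effect wins (1.96 vs 1.81).
Approximate values (Pauling): Li 0.98, Mg 1.31, Ga 1.81, Sn 1.96.
So from highest to lowest: Sn > Ga > Mg > Li.

Sn > Ga > Mg > Li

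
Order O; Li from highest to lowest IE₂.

IE_2 is the cost of taking one more electron from the +1 cation: O⁺ still has 5 valence electrons; Li⁺ is the bare [He] core.
Core electrons are held far more tightly than valence electrons, so Li tops the IE_2 order.
Approximate IE_2 values (kJ/mol): O 3388, Li 7298.
So the second ionization energies run O < Li.

Li, O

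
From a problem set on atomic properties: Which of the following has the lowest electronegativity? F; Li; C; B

Li

Li is in period 2, group 1; B is in period 2, group 13; C is in period 2, group 14; F is in period 2, group 17.
Electronegativity increases across a period and decreases down a group, tracking effective nuclear charge and atomic size.
All lie in period 2, so electronegativity increases left to right.
The lowest electronegativity among these belongs to Li.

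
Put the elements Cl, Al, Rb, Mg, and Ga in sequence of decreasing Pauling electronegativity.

Mg is in period 3, group 2; Al is in period 3, group 13; Cl is in period 3, group 17; Ga is in period 4, group 13; Rb is in period 5, group 1.
EN rises left→right (higher Z_eff, smaller atoms) and falls top→bottom (larger, more shielded atoms).
These span different periods and groups, so the two trends combine.
Mg > Rb: both effects reinforce here, so Mg is clearly the higher of the two.
Al > Mg: both are in period 3; the period trend gives Al the larger value.
Ga > Al: this pair runs against the simple trend — see the exception note.
Cl > Ga: both effects reinforce here, so Cl is clearly the higher of the two.
Note the exception: Ga has a higher electronegativity than Al, contrary to the simple trend — poor shielding by filled d (and f) subshells raises the heavier element's effective nuclear charge more than the simple down-group trend predicts.
For reference (Pauling): Mg 1.31, Al 1.61, Cl 3.16, Ga 1.81, Rb 0.82.
So from highest to lowest: Cl > Ga > Al > Mg > Rb.

Cl, Ga, Al, Mg, Rb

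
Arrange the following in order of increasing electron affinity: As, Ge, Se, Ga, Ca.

Ca is in period 4, group 2; Ga is in period 4, group 13; Ge is in period 4, group 14; As is in period 4, group 15; Se is in period 4, group 16.
EA tends to increase across a period and decrease down a group, though the pattern is less regular than for IE or radius.
All lie in period 4; the across-period trend (electron affinity increases left to right) applies, with the exception below.
Note the exception: Ge has a higher electron affinity than As, contrary to the simple trend — adding an electron to As's half-filled 4p³ is unfavourable, so Ge (4p²) has the more exothermic EA.
For reference (kJ/mol): Ca 2, Ga 29, Ge 119, As 78, Se 195.
So from lowest to highest: Ca < Ga < As < Ge < Se.

Ca < Ga < As < Ge < Se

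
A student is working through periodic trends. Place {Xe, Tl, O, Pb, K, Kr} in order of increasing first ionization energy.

K < Tl < Pb < Xe < O < Kr

O is in period 2, group 16; K is in period 4, group 1; Kr is in period 4, group 18; Xe is in period 5, group 18; Tl is in period 6, group 13; Pb is in period 6, group 14.
Removing the outermost electron gets harder across a period and easier down a group.
These span different periods and groups, so the two trends combine.
Tl > K: period and group pull opposite ways; the across-period shift dominates (589 vs 419 kJ/mol).
Pb > Tl: Pb lies to the right of Tl in period 6, so the across-period effect alone puts Pb higher.
Xe > Pb: relative to Pb, both the across-period and down-group shifts push Xe's first ionization energy up.
O > Xe: the two effects oppose for this pair; the down-group effect wins (1314 vs 1170 kJ/mol).
Kr > O: period and group pull opposite ways; the across-period shift dominates (1351 vs 1314 kJ/mol).
Tabulated first ionization energy (kJ/mol): O 1314, K 419, Kr 1351, Xe 1170, Tl 589, Pb 716.
So from lowest to highest: K < Tl < Pb < Xe < O < Kr.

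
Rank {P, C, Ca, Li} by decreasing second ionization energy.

Consider each +1 ion: P⁺ still has 4 valence electrons; C⁺ still has 3 valence electrons; Ca⁺ still has 1 valence electron; Li⁺ is the bare [He] core.
Core electrons are held far more tightly than valence electrons, so Li tops the IE_2 order.
Valence configurations: P⁺ [Ne]3s²3p², C⁺ [He]2s²2p¹, Ca⁺ [Ar]4s¹.
The numbers (kJ/mol): P 1907, C 2353, Ca 1145, Li 7298.
Putting it together, IE_2: Ca < P < C < Li.

Li > C > P > Ca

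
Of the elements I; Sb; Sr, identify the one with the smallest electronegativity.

Atoms toward the upper right of the periodic table pull bonding electrons most strongly.
All lie in period 5, so electronegativity increases left to right.
The smallest electronegativity among these belongs to Sr.

Sr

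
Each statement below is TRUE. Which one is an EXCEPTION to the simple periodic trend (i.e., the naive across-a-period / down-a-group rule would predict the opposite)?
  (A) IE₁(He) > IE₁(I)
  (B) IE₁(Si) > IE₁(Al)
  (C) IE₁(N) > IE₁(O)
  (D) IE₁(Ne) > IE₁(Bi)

(C)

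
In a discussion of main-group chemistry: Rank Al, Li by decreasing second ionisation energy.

Li > Al

The second ionization energy removes an electron from the +1 ion. For each element: Al⁺ still has 2 valence electrons; Li⁺ is the bare [He] core.
Breaking into a closed-shell core is much more expensive than removing a leftover valence electron — Li has the largest IE_2 here.
Tabulated IE_2 (kJ/mol): Al 1817, Li 7298.
So the second ionization energies run Al < Li.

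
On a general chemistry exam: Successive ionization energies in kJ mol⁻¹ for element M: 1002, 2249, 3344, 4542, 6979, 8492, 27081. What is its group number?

Group 16

Look for the largest jump between consecutive ionization energies: IE7/IE6 ≈ 3.2, far larger than any earlier ratio.
That jump marks the point where a core electron is being removed. So the atom has 6 valence electrons.
A main-group element with 6 valence electrons is in group 16.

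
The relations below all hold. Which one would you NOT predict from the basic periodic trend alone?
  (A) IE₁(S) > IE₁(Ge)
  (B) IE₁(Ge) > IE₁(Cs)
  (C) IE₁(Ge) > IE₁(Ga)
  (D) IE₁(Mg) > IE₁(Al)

(D)

The general trend: IE₁ increases across a period and decreases down a group.
(A) S (period 3, group 16) vs Ge (period 4, group 14): the stated order agrees with the simple trend.
(B) Ge (period 4, group 14) vs Cs (period 6, group 1): the stated order agrees with the simple trend.
(C) Ge (period 4, group 14) vs Ga (period 4, group 13): the stated order agrees with the simple trend.
(D) Mg (period 3, group 2) vs Al (period 3, group 13): the stated order contradicts the simple trend.
The exception is (D): Al's single 3p electron is easier to remove than one from Mg's filled 3s².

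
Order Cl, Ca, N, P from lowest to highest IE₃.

Consider each +2 ion: Cl²⁺ still has 5 valence electrons; Ca²⁺ is the bare [Ar] core; N²⁺ still has 3 valence electrons; P²⁺ still has 3 valence electrons.
Pulling an electron out of a noble-gas core costs far more than removing a remaining valence electron, so Ca sits at the high end of IE_3.
Valence configurations: Cl²⁺ [Ne]3s²3p³, N²⁺ [He]2s²2p¹, P²⁺ [Ne]3s²3p¹.
The numbers (kJ/mol): Cl 3822, Ca 4912, N 4578, P 2914.
Putting it together, IE_3: P < Cl < N < Ca.

P < Cl < N < Ca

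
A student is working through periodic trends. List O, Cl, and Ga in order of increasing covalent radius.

O, Cl, Ga

Moving right in a period, electrons are added to the same shell under a stronger nuclear pull, so atoms get smaller; moving down, a new shell is opened and atoms get larger.
Here both period and group differ, so the two effects have to be weighed against each other.
Cl > O: the two effects oppose for this pair; the down-group effect wins (99 vs 63 pm).
Ga > Cl: relative to Cl, both the across-period and down-group shifts push Ga's atomic radius up.
For reference (pm): O 63, Cl 99, Ga 124.
So from smallest to largest: O < Cl < Ga.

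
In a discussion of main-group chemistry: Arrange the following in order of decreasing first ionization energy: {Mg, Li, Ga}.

Mg > Ga > Li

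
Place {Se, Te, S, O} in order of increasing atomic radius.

O is in period 2, group 16; S is in period 3, group 16; Se is in period 4, group 16; Te is in period 5, group 16.
Atomic radius shrinks across a period as nuclear charge pulls the same shell inward, and grows down a group as new shells are added.
All are in group 16, so atomic radius increases down the group.
So from smallest to largest: O < S < Se < Te.

O < S < Se < Te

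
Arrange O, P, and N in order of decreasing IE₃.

O > N > P

The third ionization energy removes an electron from the +2 ion. For each element: O²⁺ still has 4 valence electrons; P²⁺ still has 3 valence electrons; N²⁺ still has 3 valence electrons.
All are still removing valence electrons, so compare the +2 ions as you would atoms: IE_3 generally rises across a period (higher Z_eff) and falls down a group (larger shell), subject to the usual subshell exceptions.
Valence configurations: O²⁺ [He]2s²2p², P²⁺ [Ne]3s²3p¹, N²⁺ [He]2s²2p¹.
The numbers (kJ/mol): O 5300, P 2914, N 4578.
Putting it together, IE_3: P < N < O.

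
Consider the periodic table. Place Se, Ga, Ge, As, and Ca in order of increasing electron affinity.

Ca is in period 4, group 2; Ga is in period 4, group 13; Ge is in period 4, group 14; As is in period 4, group 15; Se is in period 4, group 16.
EA tends to increase across a period and decrease down a group, though the pattern is less regular than for IE or radius.
All lie in period 4; the across-period trend (electron affinity increases left to right) applies, with the exception below.
Note the exception: Ge has a higher electron affinity than As, contrary to the simple trend — adding an electron to As's half-filled 4p³ is unfavourable, so Ge (4p²) has the more exothermic EA.
For reference (kJ/mol): Ca 2, Ga 29, Ge 119, As 78, Se 195.
So from lowest to highest: Ca < Ga < As < Ge < Se.

Ca < Ga < As < Ge < Se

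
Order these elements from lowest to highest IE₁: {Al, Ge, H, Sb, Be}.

Al < Ge < Sb < Be < H

H is in period 1, group 1; Be is in period 2, group 2; Al is in period 3, group 13; Ge is in period 4, group 14; Sb is in period 5, group 15.
IE₁ increases left→right with effective nuclear charge and decreases top→bottom as the valence shell moves farther out.
These sit on a diagonal, where the across-period and down-group effects partly cancel.
Ge > Al: the two effects oppose for this pair; the across-period effect wins (762 vs 578 kJ/mol).
Sb > Ge: the two effects oppose for this pair; the across-period effect wins (831 vs 762 kJ/mol).
Be > Sb: period and group pull opposite ways; the down-group shift dominates (900 vs 831 kJ/mol).
H > Be: the two effects oppose for this pair; the down-group effect wins (1312 vs 900 kJ/mol).
Tabulated first ionization energy (kJ/mol): H 1312, Be 900, Al 578, Ge 762, Sb 831.
So from lowest to highest: Al < Ge < Sb < Be < H.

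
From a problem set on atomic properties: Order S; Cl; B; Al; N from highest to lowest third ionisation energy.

N, Cl, B, S, Al

IE_3 is the cost of taking one more electron from the +2 cation: S²⁺ still has 4 valence electrons; Cl²⁺ still has 5 valence electrons; B²⁺ still has 1 valence electron; Al²⁺ still has 1 valence electron; N²⁺ still has 3 valence electrons.
All are still removing valence electrons, so compare the +2 ions as you would atoms: IE_3 generally rises across a period (higher Z_eff) and falls down a group (larger shell), subject to the usual subshell exceptions.
Valence configurations: S²⁺ [Ne]3s²3p², Cl²⁺ [Ne]3s²3p³, B²⁺ [He]2s¹, Al²⁺ [Ne]3s¹, N²⁺ [He]2s²2p¹.
The numbers (kJ/mol): S 3357, Cl 3822, B 3660, Al 2745, N 4578.
Overall IE_3 order: Al < S < B < Cl < N.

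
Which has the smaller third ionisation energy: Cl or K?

Consider each +2 ion: Cl²⁺ still has 5 valence electrons; K²⁺ is already 1 electron into the core.
Core electrons are held far more tightly than valence electrons, so K tops the IE_3 order.
Tabulated IE_3 (kJ/mol): Cl 3822, K 4420.
Overall IE_3 order: Cl < K.

Cl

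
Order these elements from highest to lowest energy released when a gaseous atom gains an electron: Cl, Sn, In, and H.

Cl, Sn, H, In

H is in period 1, group 1; Cl is in period 3, group 17; In is in period 5, group 13; Sn is in period 5, group 14.
Adding an electron releases more energy for atoms nearer the top right (short of the noble gases).
These span different periods and groups, so the two trends combine.
H > In: the two effects oppose for this pair; the down-group effect wins (73 vs 29 kJ/mol).
Sn > H: period and group pull opposite ways; the across-period shift dominates (107 vs 73 kJ/mol).
Cl > Sn: relative to Sn, both the across-period and down-group shifts push Cl's electron affinity up.
Approximate values (kJ/mol): H 73, Cl 349, In 29, Sn 107.
So from highest to lowest: Cl > Sn > H > In.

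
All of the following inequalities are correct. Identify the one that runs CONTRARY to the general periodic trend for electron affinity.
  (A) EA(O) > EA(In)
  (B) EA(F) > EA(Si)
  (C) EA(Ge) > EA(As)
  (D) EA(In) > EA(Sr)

The general trend: electron affinity increases across a period and decreases down a group.
(A) O (period 2, group 16) vs In (period 5, group 13): the stated order agrees with the simple trend.
(B) F (period 2, group 17) vs Si (period 3, group 14): the stated order agrees with the simple trend.
(C) Ge (period 4, group 14) vs As (period 4, group 15): the stated order contradicts the simple trend.
(D) In (period 5, group 13) vs Sr (period 5, group 2): the stated order agrees with the simple trend.
The exception is (C): adding an electron to As's half-filled 4p³ is unfavourable, so Ge (4p²) has the more exothermic EA.

(C)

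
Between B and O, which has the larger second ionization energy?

O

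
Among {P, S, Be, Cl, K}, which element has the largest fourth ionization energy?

Be

IE_4 is the cost of taking one more electron from the +3 cation: P³⁺ still has 2 valence electrons; S³⁺ still has 3 valence electrons; Be³⁺ is already 1 electron into the core; Cl³⁺ still has 4 valence electrons; K³⁺ is already 2 electrons into the core.
Pulling an electron out of a noble-gas core costs far more than removing a remaining valence electron, so K and Be sit at the high end of IE_4.
Valence configurations: P³⁺ [Ne]3s², S³⁺ [Ne]3s²3p¹, Cl³⁺ [Ne]3s²3p².
S³⁺ loses a lone 3p electron whereas P³⁺ must break into a filled 3s² pair, so IE_4(P) > IE_4(S) even though S has the higher nuclear charge.
The numbers (kJ/mol): P 4964, S 4556, Be 21007, Cl 5159, K 5877.
So the fourth ionization energies run S < P < Cl < K < Be.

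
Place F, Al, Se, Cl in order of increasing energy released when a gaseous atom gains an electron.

Al < Se < F < Cl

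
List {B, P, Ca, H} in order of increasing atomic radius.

H, B, P, Ca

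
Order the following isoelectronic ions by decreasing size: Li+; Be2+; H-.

H- > Li+ > Be2+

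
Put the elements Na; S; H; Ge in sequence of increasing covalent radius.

H < S < Ge < Na

Across a period the added protons contract the valence shell; down a group each new principal shell makes the atom larger.
Here both period and group differ, so the two effects have to be weighed against each other.
S > H: period and group pull opposite ways; the down-group shift dominates (103 vs 32 pm).
Ge > S: relative to S, both the across-period and down-group shifts push Ge's atomic radius up.
Na > Ge: the two effects oppose for this pair; the across-period effect wins (155 vs 121 pm).
For reference (pm): H 32, Na 155, S 103, Ge 121.
So from smallest to largest: H < S < Ge < Na.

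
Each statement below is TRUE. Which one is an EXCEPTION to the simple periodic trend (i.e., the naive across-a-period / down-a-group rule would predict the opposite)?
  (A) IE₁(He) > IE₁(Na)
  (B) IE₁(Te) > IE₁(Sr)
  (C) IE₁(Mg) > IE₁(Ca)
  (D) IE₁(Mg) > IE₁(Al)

The general trend: IE₁ increases across a period and decreases down a group.
(A) He (period 1, group 18) vs Na (period 3, group 1): the stated order agrees with the simple trend.
(B) Te (period 5, group 16) vs Sr (period 5, group 2): the stated order agrees with the simple trend.
(C) Mg (period 3, group 2) vs Ca (period 4, group 2): the stated order agrees with the simple trend.
(D) Mg (period 3, group 2) vs Al (period 3, group 13): the stated order contradicts the simple trend.
The exception is (D): Al's single 3p electron is easier to remove than one from Mg's filled 3s².

(D)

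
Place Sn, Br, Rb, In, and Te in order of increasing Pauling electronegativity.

Rb < In < Sn < Te < Br

Smaller atoms with higher effective nuclear charge are more electronegative.
These span different periods and groups, so the two trends combine.
In > Rb: In lies to the right of Rb in period 5, so the across-period effect alone puts In higher.
Sn > In: both are in period 5; the period trend gives Sn the larger value.
Te > Sn: Te lies to the right of Sn in period 5, so the across-period effect alone puts Te higher.
Br > Te: both effects reinforce here, so Br is clearly the higher of the two.
For reference (Pauling): Br 2.96, Rb 0.82, In 1.78, Sn 1.96, Te 2.10.
So from lowest to highest: Rb < In < Sn < Te < Br.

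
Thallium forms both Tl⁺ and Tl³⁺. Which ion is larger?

Tl⁺

Both ions have Z = 81 protons, but Tl³⁺ has lost more electrons, so its remaining electrons feel a larger effective nuclear charge per electron and are pulled in more tightly.
Higher positive charge → smaller ion, so Tl⁺ > Tl³⁺.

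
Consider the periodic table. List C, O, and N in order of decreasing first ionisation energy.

N > O > C

C is in period 2, group 14; N is in period 2, group 15; O is in period 2, group 16.
First ionization energy rises across a period (greater Z_eff holds electrons more tightly) and falls down a group (valence electrons are farther from the nucleus).
All lie in period 2; the across-period trend (first ionization energy increases left to right) applies, with the exception below.
Note the exception: N has a higher first ionization energy than O, contrary to the simple trend — pairing an electron in O's 2p⁴ costs repulsion energy, so O ionizes more easily than half-filled N (2p³).
Tabulated first ionization energy (kJ/mol): C 1086, N 1402, O 1314.
So from highest to lowest: N > O > C.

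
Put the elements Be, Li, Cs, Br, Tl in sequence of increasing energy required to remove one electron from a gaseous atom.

Li is in period 2, group 1; Be is in period 2, group 2; Br is in period 4, group 17; Cs is in period 6, group 1; Tl is in period 6, group 13.
Removing the outermost electron gets harder across a period and easier down a group.
These span different periods and groups, so the two trends combine.
Li > Cs: Li sits above Cs in group 1, so the down-group effect alone puts Li higher.
Tl > Li: the two effects oppose for this pair; the across-period effect wins (589 vs 520 kJ/mol).
Be > Tl: the two effects oppose for this pair; the down-group effect wins (900 vs 589 kJ/mol).
Br > Be: the two effects oppose for this pair; the across-period effect wins (1140 vs 900 kJ/mol).
Approximate values (kJ/mol): Li 520, Be 900, Br 1140, Cs 376, Tl 589.
So from lowest to highest: Cs < Li < Tl < Be < Br.

Cs < Li < Tl < Be < Br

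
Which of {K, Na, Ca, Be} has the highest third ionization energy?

Be

Consider each +2 ion: K²⁺ is already 1 electron into the core; Na²⁺ is already 1 electron into the core; Ca²⁺ is the bare [Ar] core; Be²⁺ is the bare [He] core.
All of these are removing an electron from a noble-gas core or deeper; the smaller core (lower principal quantum number) is held far more tightly, and within a period the higher nuclear charge binds the same core more tightly.
The numbers (kJ/mol): K 4420, Na 6910, Ca 4912, Be 14849.
Overall IE_3 order: K < Ca < Na < Be.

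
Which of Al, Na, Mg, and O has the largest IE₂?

After 1 electron has been removed, what remains? Al⁺ still has 2 valence electrons; Na⁺ is the bare [Ne] core; Mg⁺ still has 1 valence electron; O⁺ still has 5 valence electrons.
Core electrons are held far more tightly than valence electrons, so Na tops the IE_2 order.
Valence configurations: Al⁺ [Ne]3s², Mg⁺ [Ne]3s¹, O⁺ [He]2s²2p³.
Approximate IE_2 values (kJ/mol): Al 1817, Na 4562, Mg 1451, O 3388.
So the second ionization energies run Mg < Al < O < Na.

Na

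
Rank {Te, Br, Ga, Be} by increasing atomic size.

Be, Br, Ga, Te

Be is in period 2, group 2; Ga is in period 4, group 13; Br is in period 4, group 17; Te is in period 5, group 16.
Radius decreases left→right (rising Z_eff, same n) and increases top→bottom (higher n).
Neither a single period nor a single group — weigh both effects.
Br > Be: period and group pull opposite ways; the down-group shift dominates (114 vs 102 pm).
Ga > Br: Ga lies to the left of Br in period 4, so the across-period effect alone puts Ga larger.
Te > Ga: the two effects oppose for this pair; the down-group effect wins (136 vs 124 pm).
Approximate values (pm): Be 102, Ga 124, Br 114, Te 136.
So from smallest to largest: Be < Br < Ga < Te.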